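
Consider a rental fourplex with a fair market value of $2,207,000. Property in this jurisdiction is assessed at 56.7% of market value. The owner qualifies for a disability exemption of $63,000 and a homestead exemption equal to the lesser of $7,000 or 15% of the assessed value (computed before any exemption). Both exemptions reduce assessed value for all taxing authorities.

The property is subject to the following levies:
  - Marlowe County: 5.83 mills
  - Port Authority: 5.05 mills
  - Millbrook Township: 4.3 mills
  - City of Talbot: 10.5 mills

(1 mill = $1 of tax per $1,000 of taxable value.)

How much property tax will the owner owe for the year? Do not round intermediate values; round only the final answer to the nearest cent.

$30,337.56

Assessed value = $2,207,000 × 0.567 = $1,251,369
Homestead exemption = min($7,000, 15% × $1,251,369) = min($7,000, $187,705.35) = $7,000 (dollar cap binds)
Taxable value = $1,251,369 − $63,000 − $7,000 = $1,181,369
Marlowe County: $1,181,369 × 0.00583 = $6,887.38127
Port Authority: $1,181,369 × 0.00505 = $5,965.91345
Millbrook Township: $1,181,369 × 0.0043 = $5,079.8867
City of Talbot: $1,181,369 × 0.0105 = $12,404.3745
Total = $30,337.55592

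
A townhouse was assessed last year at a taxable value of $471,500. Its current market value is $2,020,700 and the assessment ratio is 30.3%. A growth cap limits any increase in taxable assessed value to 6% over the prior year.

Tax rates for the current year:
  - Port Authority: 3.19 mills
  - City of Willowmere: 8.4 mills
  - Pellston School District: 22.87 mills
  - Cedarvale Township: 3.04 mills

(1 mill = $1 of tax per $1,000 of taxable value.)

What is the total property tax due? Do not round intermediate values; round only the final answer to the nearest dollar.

$18,742

Uncapped assessed value = $2,020,700 × 0.303 = $612,272.1
Cap limit = $471,500 × 1.06 = $499,790
Taxable assessed value = min($612,272.1, $499,790) = $499,790 (cap binds)
Port Authority: $499,790 × 0.00319 = $1,594.3301
City of Willowmere: $499,790 × 0.0084 = $4,198.236
Pellston School District: $499,790 × 0.02287 = $11,430.1973
Cedarvale Township: $499,790 × 0.00304 = $1,519.3616
Total = $18,742.125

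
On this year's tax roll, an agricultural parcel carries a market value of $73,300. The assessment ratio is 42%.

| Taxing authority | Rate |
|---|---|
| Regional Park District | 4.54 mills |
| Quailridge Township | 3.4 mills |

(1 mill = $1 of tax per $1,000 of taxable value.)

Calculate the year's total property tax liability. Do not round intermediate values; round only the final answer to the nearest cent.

Assessed value = $73,300 × 0.42 = $30,786
Regional Park District: $30,786 × 0.00454 = $139.76844
Quailridge Township: $30,786 × 0.0034 = $104.6724
Total = $139.76844 + $104.6724 = $244.44084

$244.44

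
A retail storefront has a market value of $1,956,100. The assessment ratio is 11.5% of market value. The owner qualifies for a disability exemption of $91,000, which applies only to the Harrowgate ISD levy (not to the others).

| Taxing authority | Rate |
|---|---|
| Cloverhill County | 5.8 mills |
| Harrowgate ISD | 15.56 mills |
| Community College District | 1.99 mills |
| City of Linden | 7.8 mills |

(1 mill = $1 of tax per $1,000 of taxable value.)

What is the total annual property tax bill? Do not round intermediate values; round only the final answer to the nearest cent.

$5,591.28

Assessed value = $1,956,100 × 0.115 = $224,951.5
Cloverhill County: $224,951.5 × 0.0058 = $1,304.7187
Harrowgate ISD: ($224,951.5 − $91,000) × 0.01556 = $133,951.5 × 0.01556 = $2,084.28534
Community College District: $224,951.5 × 0.00199 = $447.653485
City of Linden: $224,951.5 × 0.0078 = $1,754.6217
Total = $5,591.279225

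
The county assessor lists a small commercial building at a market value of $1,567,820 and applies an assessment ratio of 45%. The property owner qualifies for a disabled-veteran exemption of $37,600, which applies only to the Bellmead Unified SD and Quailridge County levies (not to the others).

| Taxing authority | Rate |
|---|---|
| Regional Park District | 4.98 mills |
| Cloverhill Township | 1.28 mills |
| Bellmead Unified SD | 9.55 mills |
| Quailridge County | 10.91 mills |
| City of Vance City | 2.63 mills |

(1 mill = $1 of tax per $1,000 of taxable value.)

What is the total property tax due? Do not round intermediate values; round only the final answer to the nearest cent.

$19,937.69

Assessed value = $1,567,820 × 0.45 = $705,519
Regional Park District: $705,519 × 0.00498 = $3,513.48462
Cloverhill Township: $705,519 × 0.00128 = $903.06432
Bellmead Unified SD: ($705,519 − $37,600) × 0.00955 = $667,919 × 0.00955 = $6,378.62645
Quailridge County: ($705,519 − $37,600) × 0.01091 = $667,919 × 0.01091 = $7,286.99629
City of Vance City: $705,519 × 0.00263 = $1,855.51497
Total = $19,937.68665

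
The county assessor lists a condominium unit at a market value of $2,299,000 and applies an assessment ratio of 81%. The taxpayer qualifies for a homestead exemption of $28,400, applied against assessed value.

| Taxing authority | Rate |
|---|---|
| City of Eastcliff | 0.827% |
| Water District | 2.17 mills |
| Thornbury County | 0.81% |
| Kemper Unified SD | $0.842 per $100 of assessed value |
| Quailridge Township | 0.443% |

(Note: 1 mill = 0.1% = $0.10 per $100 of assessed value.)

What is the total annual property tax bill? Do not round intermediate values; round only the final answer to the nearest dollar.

$57,563

Assessed value = $2,299,000 × 0.81 = $1,862,190
Taxable value = $1,862,190 − $28,400 = $1,833,790
City of Eastcliff: $1,833,790 × 0.00827 = $15,165.4433
Water District: $1,833,790 × 0.00217 = $3,979.3243
Thornbury County: $1,833,790 × 0.0081 = $14,853.699
Kemper Unified SD: $1,833,790 × 0.00842 = $15,440.5118
Quailridge Township: $1,833,790 × 0.00443 = $8,123.6897
Total = $57,562.6681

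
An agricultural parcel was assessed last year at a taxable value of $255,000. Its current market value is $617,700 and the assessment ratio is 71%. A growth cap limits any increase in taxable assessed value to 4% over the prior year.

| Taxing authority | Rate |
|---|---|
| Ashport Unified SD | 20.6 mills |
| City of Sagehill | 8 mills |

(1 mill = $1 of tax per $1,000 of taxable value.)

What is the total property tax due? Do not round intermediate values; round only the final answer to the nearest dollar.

Uncapped assessed value = $617,700 × 0.71 = $438,567
Cap limit = $255,000 × 1.04 = $265,200
Taxable assessed value = min($438,567, $265,200) = $265,200 (cap binds)
Ashport Unified SD: $265,200 × 0.0206 = $5,463.12
City of Sagehill: $265,200 × 0.008 = $2,121.6
Total = $7,584.72

$7,585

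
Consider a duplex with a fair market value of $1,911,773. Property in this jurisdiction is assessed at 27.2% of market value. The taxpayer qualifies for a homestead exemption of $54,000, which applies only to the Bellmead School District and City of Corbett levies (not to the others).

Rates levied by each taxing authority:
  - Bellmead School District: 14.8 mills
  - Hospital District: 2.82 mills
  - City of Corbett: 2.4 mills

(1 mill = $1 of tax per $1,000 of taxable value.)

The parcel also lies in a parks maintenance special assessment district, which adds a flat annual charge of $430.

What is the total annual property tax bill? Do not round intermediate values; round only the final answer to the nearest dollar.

Assessed value = $1,911,773 × 0.272 = $520,002.256
Bellmead School District: ($520,002.256 − $54,000) × 0.0148 = $466,002.256 × 0.0148 = $6,896.8333888
Hospital District: $520,002.256 × 0.00282 = $1,466.40636192
City of Corbett: ($520,002.256 − $54,000) × 0.0024 = $466,002.256 × 0.0024 = $1,118.4054144
Levies subtotal = $9,481.64516512
Total = $9,481.64516512 + $430 = $9,911.64516512

$9,912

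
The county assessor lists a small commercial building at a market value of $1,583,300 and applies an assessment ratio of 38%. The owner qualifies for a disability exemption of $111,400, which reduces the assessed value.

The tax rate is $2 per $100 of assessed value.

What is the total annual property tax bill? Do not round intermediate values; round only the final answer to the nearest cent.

Assessed value = $1,583,300 × 0.38 = $601,654
Taxable value = $601,654 − $111,400 = $490,254
Tax = $490,254 × 0.02 = $9,805.08

$9,805.08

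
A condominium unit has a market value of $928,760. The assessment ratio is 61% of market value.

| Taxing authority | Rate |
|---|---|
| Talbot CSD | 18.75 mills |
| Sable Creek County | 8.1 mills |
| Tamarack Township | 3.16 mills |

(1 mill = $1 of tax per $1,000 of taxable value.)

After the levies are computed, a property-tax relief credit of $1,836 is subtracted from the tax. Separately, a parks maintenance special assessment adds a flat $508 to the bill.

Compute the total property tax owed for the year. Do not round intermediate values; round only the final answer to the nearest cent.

$15,673.97

Assessed value = $928,760 × 0.61 = $566,543.6
Talbot CSD: $566,543.6 × 0.01875 = $10,622.6925
Sable Creek County: $566,543.6 × 0.0081 = $4,589.00316
Tamarack Township: $566,543.6 × 0.00316 = $1,790.277776
Levies subtotal = $17,001.973436
After credit = $17,001.973436 − $1,836 = $15,165.973436
Total = $15,165.973436 + $508 = $15,673.973436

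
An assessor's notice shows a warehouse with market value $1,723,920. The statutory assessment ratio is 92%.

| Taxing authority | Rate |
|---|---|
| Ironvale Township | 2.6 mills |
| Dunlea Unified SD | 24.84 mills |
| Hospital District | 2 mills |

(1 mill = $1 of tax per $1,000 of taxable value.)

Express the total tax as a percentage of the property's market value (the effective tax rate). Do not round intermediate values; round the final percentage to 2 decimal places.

2.71%

Assessed value = $1,723,920 × 0.92 = $1,586,006.4
Ironvale Township: $1,586,006.4 × 0.0026 = $4,123.61664
Dunlea Unified SD: $1,586,006.4 × 0.02484 = $39,396.398976
Hospital District: $1,586,006.4 × 0.002 = $3,172.0128
Total tax = $46,692.028416
Effective rate = $46,692.028416 ÷ $1,723,920 = 2.71% of market value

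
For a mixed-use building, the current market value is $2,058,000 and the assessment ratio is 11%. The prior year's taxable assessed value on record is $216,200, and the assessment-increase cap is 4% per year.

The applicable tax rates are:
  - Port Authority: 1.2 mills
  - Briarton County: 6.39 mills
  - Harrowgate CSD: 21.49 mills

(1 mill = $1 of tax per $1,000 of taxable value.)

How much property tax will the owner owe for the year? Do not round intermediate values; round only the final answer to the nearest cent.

Uncapped assessed value = $2,058,000 × 0.11 = $226,380
Cap limit = $216,200 × 1.04 = $224,848
Taxable assessed value = min($226,380, $224,848) = $224,848 (cap binds)
Port Authority: $224,848 × 0.0012 = $269.8176
Briarton County: $224,848 × 0.00639 = $1,436.77872
Harrowgate CSD: $224,848 × 0.02149 = $4,831.98352
Total = $6,538.57984

$6,538.58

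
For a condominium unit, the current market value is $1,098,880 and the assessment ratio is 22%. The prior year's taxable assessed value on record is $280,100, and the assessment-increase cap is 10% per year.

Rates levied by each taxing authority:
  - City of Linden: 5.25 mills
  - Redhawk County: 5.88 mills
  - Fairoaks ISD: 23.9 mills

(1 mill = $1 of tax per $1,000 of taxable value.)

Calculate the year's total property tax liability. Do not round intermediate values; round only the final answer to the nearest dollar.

$8,469

Uncapped assessed value = $1,098,880 × 0.22 = $241,753.6
Cap limit = $280,100 × 1.1 = $308,110
Taxable assessed value = min($241,753.6, $308,110) = $241,753.6 (cap does not bind)
City of Linden: $241,753.6 × 0.00525 = $1,269.2064
Redhawk County: $241,753.6 × 0.00588 = $1,421.511168
Fairoaks ISD: $241,753.6 × 0.0239 = $5,777.91104
Total = $8,468.628608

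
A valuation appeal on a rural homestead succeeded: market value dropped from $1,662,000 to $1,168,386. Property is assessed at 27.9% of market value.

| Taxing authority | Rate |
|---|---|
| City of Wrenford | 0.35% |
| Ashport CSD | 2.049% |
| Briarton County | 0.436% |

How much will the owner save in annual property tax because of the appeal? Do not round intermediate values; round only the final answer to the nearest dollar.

Old assessed value = $1,662,000 × 0.279 = $463,698
New assessed value = $1,168,386 × 0.279 = $325,979.694
Combined rate = 0.0035 + 0.02049 + 0.00436 = 0.02835
Old tax = $463,698 × 0.02835 = $13,145.8383
New tax = $325,979.694 × 0.02835 = $9,241.5243249
Reduction = $13,145.8383 − $9,241.5243249 = $3,904.3139751

$3,904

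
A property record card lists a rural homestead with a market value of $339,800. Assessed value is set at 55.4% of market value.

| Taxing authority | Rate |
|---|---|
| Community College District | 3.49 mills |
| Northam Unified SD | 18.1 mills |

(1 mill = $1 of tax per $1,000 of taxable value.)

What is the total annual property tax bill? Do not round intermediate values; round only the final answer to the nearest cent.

$4,064.30

Assessed value = $339,800 × 0.554 = $188,249.2
Community College District: $188,249.2 × 0.00349 = $656.989708
Northam Unified SD: $188,249.2 × 0.0181 = $3,407.31052
Total = $656.989708 + $3,407.31052 = $4,064.300228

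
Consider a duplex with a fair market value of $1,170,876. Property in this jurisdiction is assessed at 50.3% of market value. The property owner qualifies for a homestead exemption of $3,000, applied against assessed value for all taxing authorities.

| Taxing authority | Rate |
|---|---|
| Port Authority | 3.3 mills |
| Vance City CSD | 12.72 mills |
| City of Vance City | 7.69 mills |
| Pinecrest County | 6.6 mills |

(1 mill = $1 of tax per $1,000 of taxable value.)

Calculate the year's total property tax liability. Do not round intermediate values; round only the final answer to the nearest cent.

$17,760.16

Assessed value = $1,170,876 × 0.503 = $588,950.628
Taxable value = $588,950.628 − $3,000 = $585,950.628
Port Authority: $585,950.628 × 0.0033 = $1,933.6370724
Vance City CSD: $585,950.628 × 0.01272 = $7,453.29198816
City of Vance City: $585,950.628 × 0.00769 = $4,505.96032932
Pinecrest County: $585,950.628 × 0.0066 = $3,867.2741448
Total = $1,933.6370724 + $7,453.29198816 + $4,505.96032932 + $3,867.2741448 = $17,760.16353468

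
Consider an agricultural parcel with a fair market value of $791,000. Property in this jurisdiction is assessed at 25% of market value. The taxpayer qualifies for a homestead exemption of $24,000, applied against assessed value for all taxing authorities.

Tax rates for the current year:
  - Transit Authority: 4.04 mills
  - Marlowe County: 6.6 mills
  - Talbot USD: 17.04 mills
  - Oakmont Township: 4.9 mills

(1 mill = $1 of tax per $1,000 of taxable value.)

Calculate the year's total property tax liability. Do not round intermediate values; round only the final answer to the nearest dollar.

$5,661

Assessed value = $791,000 × 0.25 = $197,750
Taxable value = $197,750 − $24,000 = $173,750
Transit Authority: $173,750 × 0.00404 = $701.95
Marlowe County: $173,750 × 0.0066 = $1,146.75
Talbot USD: $173,750 × 0.01704 = $2,960.7
Oakmont Township: $173,750 × 0.0049 = $851.375
Total = $701.95 + $1,146.75 + $2,960.7 + $851.375 = $5,660.775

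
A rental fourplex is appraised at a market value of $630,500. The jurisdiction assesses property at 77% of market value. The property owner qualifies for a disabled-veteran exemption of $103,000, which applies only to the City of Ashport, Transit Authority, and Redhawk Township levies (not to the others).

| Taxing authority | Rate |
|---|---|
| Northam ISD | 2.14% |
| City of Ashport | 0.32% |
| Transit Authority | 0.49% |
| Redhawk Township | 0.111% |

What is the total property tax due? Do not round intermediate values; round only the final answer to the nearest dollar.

$13,912

Assessed value = $630,500 × 0.77 = $485,485
Northam ISD: $485,485 × 0.0214 = $10,389.379
City of Ashport: ($485,485 − $103,000) × 0.0032 = $382,485 × 0.0032 = $1,223.952
Transit Authority: ($485,485 − $103,000) × 0.0049 = $382,485 × 0.0049 = $1,874.1765
Redhawk Township: ($485,485 − $103,000) × 0.00111 = $382,485 × 0.00111 = $424.55835
Total = $13,912.06585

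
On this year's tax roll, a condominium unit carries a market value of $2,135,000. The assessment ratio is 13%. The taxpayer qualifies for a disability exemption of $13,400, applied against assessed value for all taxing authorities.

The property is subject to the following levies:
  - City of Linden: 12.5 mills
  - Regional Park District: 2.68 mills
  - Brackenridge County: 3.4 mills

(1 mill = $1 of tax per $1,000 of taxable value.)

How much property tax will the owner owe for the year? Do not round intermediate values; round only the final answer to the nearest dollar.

$4,908

Assessed value = $2,135,000 × 0.13 = $277,550
Taxable value = $277,550 − $13,400 = $264,150
City of Linden: $264,150 × 0.0125 = $3,301.875
Regional Park District: $264,150 × 0.00268 = $707.922
Brackenridge County: $264,150 × 0.0034 = $898.11
Total = $3,301.875 + $707.922 + $898.11 = $4,907.907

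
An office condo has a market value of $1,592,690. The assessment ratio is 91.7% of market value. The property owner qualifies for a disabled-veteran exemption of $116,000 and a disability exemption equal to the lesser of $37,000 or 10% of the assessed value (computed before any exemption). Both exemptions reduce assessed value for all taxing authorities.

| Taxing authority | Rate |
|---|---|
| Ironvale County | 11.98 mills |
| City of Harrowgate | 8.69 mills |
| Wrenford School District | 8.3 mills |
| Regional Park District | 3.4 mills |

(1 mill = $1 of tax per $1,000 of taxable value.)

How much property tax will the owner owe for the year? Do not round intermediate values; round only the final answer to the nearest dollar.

Assessed value = $1,592,690 × 0.917 = $1,460,496.73
Disability exemption = min($37,000, 10% × $1,460,496.73) = min($37,000, $146,049.673) = $37,000 (dollar cap binds)
Taxable value = $1,460,496.73 − $116,000 − $37,000 = $1,307,496.73
Ironvale County: $1,307,496.73 × 0.01198 = $15,663.8108254
City of Harrowgate: $1,307,496.73 × 0.00869 = $11,362.1465837
Wrenford School District: $1,307,496.73 × 0.0083 = $10,852.222859
Regional Park District: $1,307,496.73 × 0.0034 = $4,445.488882
Total = $42,323.6691501

$42,324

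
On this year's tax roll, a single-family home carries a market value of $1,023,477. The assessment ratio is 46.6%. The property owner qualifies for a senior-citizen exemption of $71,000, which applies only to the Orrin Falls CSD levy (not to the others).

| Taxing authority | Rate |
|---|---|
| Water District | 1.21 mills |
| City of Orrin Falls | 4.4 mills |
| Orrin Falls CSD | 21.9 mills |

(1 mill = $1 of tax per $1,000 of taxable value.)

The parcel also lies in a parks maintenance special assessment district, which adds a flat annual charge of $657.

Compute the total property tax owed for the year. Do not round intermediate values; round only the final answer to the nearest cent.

$12,222.73

Assessed value = $1,023,477 × 0.466 = $476,940.282
Water District: $476,940.282 × 0.00121 = $577.09774122
City of Orrin Falls: $476,940.282 × 0.0044 = $2,098.5372408
Orrin Falls CSD: ($476,940.282 − $71,000) × 0.0219 = $405,940.282 × 0.0219 = $8,890.0921758
Levies subtotal = $11,565.72715782
Total = $11,565.72715782 + $657 = $12,222.72715782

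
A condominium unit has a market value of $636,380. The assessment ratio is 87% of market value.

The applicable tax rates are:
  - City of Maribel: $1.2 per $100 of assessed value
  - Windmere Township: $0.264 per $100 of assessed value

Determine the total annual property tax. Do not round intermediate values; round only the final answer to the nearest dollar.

$8,105

Assessed value = $636,380 × 0.87 = $553,650.6
City of Maribel: $553,650.6 × 0.012 = $6,643.8072
Windmere Township: $553,650.6 × 0.00264 = $1,461.637584
Total = $6,643.8072 + $1,461.637584 = $8,105.444784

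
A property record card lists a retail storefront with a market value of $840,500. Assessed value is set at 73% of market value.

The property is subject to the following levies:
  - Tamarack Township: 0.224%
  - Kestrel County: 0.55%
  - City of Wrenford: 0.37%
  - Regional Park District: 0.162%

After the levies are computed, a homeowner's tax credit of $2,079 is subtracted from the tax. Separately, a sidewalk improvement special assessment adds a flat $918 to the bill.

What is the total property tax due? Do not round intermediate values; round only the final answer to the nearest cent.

Assessed value = $840,500 × 0.73 = $613,565
Tamarack Township: $613,565 × 0.00224 = $1,374.3856
Kestrel County: $613,565 × 0.0055 = $3,374.6075
City of Wrenford: $613,565 × 0.0037 = $2,270.1905
Regional Park District: $613,565 × 0.00162 = $993.9753
Levies subtotal = $8,013.1589
After credit = $8,013.1589 − $2,079 = $5,934.1589
Total = $5,934.1589 + $918 = $6,852.1589

$6,852.16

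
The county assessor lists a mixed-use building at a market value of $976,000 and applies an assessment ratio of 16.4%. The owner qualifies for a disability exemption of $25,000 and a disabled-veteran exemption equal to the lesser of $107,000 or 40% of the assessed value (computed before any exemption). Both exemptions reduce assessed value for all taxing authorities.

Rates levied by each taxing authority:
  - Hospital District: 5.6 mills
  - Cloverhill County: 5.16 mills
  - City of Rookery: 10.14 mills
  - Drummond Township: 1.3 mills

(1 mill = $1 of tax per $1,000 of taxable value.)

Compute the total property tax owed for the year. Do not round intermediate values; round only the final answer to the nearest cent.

$1,577.05

Assessed value = $976,000 × 0.164 = $160,064
Disabled-veteran exemption = min($107,000, 40% × $160,064) = min($107,000, $64,025.6) = $64,025.6 (percentage binds)
Taxable value = $160,064 − $25,000 − $64,025.6 = $71,038.4
Hospital District: $71,038.4 × 0.0056 = $397.81504
Cloverhill County: $71,038.4 × 0.00516 = $366.558144
City of Rookery: $71,038.4 × 0.01014 = $720.329376
Drummond Township: $71,038.4 × 0.0013 = $92.34992
Total = $1,577.05248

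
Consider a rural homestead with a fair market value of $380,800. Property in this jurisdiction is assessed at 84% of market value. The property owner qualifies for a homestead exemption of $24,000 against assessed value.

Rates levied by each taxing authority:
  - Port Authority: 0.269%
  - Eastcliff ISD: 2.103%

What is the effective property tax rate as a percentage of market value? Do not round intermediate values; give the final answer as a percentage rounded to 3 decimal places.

1.843%

Assessed value = $380,800 × 0.84 = $319,872
Taxable value = $319,872 − $24,000 = $295,872
Port Authority: $295,872 × 0.00269 = $795.89568
Eastcliff ISD: $295,872 × 0.02103 = $6,222.18816
Total tax = $7,018.08384
Effective rate = $7,018.08384 ÷ $380,800 = 1.843% of market value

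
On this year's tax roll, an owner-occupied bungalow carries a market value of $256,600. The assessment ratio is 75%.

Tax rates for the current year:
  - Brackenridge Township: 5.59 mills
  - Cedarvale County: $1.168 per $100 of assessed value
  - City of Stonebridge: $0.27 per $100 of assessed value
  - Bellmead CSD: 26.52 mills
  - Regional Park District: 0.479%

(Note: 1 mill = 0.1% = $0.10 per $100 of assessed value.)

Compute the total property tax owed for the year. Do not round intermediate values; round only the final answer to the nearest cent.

$9,868.84

Assessed value = $256,600 × 0.75 = $192,450
Brackenridge Township: $192,450 × 0.00559 = $1,075.7955
Cedarvale County: $192,450 × 0.01168 = $2,247.816
City of Stonebridge: $192,450 × 0.0027 = $519.615
Bellmead CSD: $192,450 × 0.02652 = $5,103.774
Regional Park District: $192,450 × 0.00479 = $921.8355
Total = $9,868.836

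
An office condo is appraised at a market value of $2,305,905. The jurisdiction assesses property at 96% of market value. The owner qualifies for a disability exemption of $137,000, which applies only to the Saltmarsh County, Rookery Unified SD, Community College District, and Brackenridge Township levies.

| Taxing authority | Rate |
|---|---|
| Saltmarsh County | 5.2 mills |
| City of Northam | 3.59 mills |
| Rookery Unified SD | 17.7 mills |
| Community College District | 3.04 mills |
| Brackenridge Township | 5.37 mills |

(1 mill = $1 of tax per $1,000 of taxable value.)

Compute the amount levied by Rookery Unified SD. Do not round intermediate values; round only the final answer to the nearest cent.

$36,757.04

Assessed value = $2,305,905 × 0.96 = $2,213,668.8
Rookery Unified SD taxable value = $2,213,668.8 − $137,000 = $2,076,668.8
Rookery Unified SD levy = $2,076,668.8 × 0.0177 = $36,757.03776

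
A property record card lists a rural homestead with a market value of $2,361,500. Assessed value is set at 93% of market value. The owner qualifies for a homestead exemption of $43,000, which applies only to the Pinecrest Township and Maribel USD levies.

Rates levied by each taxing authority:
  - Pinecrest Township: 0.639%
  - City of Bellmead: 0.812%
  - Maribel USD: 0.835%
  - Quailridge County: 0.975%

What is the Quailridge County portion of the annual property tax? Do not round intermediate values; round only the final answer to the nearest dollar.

Assessed value = $2,361,500 × 0.93 = $2,196,195
Quailridge County taxable value = $2,196,195 (exemption does not apply)
Quailridge County levy = $2,196,195 × 0.00975 = $21,412.90125

$21,413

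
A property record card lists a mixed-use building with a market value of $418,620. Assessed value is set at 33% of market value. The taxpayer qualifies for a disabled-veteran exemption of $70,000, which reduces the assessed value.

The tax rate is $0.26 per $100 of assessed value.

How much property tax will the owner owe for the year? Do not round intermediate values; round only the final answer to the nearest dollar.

Assessed value = $418,620 × 0.33 = $138,144.6
Taxable value = $138,144.6 − $70,000 = $68,144.6
Tax = $68,144.6 × 0.0026 = $177.17596

$177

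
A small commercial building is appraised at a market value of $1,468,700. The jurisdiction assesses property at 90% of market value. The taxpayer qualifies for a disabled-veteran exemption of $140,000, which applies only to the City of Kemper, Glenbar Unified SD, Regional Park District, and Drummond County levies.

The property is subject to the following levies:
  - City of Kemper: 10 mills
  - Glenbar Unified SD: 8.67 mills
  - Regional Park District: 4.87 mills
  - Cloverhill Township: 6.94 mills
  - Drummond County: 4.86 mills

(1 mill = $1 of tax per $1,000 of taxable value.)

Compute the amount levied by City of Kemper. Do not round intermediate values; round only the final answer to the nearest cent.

Assessed value = $1,468,700 × 0.9 = $1,321,830
City of Kemper taxable value = $1,321,830 − $140,000 = $1,181,830
City of Kemper levy = $1,181,830 × 0.01 = $11,818.3

$11,818.30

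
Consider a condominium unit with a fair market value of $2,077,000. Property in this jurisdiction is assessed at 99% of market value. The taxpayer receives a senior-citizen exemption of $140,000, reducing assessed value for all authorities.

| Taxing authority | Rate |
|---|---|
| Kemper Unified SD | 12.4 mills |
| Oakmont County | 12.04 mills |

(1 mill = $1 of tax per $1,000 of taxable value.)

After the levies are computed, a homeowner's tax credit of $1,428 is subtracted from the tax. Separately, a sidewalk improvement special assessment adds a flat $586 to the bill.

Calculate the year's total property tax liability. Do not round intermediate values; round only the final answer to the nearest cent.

Assessed value = $2,077,000 × 0.99 = $2,056,230
Taxable value = $2,056,230 − $140,000 = $1,916,230
Kemper Unified SD: $1,916,230 × 0.0124 = $23,761.252
Oakmont County: $1,916,230 × 0.01204 = $23,071.4092
Levies subtotal = $46,832.6612
After credit = $46,832.6612 − $1,428 = $45,404.6612
Total = $45,404.6612 + $586 = $45,990.6612

$45,990.66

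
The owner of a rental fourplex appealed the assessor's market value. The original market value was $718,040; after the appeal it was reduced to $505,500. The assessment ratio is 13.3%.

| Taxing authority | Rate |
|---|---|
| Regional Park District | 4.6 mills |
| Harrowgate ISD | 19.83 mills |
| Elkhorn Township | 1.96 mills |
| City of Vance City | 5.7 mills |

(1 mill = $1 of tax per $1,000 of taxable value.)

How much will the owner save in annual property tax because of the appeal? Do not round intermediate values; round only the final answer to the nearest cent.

Old assessed value = $718,040 × 0.133 = $95,499.32
New assessed value = $505,500 × 0.133 = $67,231.5
Combined rate = 0.0046 + 0.01983 + 0.00196 + 0.0057 = 0.03209
Old tax = $95,499.32 × 0.03209 = $3,064.5731788
New tax = $67,231.5 × 0.03209 = $2,157.458835
Reduction = $3,064.5731788 − $2,157.458835 = $907.1143438

$907.11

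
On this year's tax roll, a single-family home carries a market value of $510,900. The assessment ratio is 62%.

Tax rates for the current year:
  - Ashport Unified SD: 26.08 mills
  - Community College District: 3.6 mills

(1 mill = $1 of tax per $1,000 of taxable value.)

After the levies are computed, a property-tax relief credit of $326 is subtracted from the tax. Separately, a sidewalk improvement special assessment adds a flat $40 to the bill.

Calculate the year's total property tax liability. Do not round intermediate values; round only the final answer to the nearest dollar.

$9,115

Assessed value = $510,900 × 0.62 = $316,758
Ashport Unified SD: $316,758 × 0.02608 = $8,261.04864
Community College District: $316,758 × 0.0036 = $1,140.3288
Levies subtotal = $9,401.37744
After credit = $9,401.37744 − $326 = $9,075.37744
Total = $9,075.37744 + $40 = $9,115.37744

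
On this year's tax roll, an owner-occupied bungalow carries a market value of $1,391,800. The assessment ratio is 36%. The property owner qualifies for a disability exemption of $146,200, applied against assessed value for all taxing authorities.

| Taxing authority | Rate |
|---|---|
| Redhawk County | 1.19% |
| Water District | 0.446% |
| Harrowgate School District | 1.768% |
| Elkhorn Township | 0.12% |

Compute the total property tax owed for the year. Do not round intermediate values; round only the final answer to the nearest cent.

Assessed value = $1,391,800 × 0.36 = $501,048
Taxable value = $501,048 − $146,200 = $354,848
Redhawk County: $354,848 × 0.0119 = $4,222.6912
Water District: $354,848 × 0.00446 = $1,582.62208
Harrowgate School District: $354,848 × 0.01768 = $6,273.71264
Elkhorn Township: $354,848 × 0.0012 = $425.8176
Total = $4,222.6912 + $1,582.62208 + $6,273.71264 + $425.8176 = $12,504.84352

$12,504.84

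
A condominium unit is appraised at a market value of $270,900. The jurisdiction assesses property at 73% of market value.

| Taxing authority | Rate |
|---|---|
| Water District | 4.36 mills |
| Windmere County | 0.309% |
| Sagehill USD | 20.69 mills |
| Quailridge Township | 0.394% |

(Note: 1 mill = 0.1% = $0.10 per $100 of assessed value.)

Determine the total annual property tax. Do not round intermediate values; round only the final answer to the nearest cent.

Assessed value = $270,900 × 0.73 = $197,757
Water District: $197,757 × 0.00436 = $862.22052
Windmere County: $197,757 × 0.00309 = $611.06913
Sagehill USD: $197,757 × 0.02069 = $4,091.59233
Quailridge Township: $197,757 × 0.00394 = $779.16258
Total = $6,344.04456

$6,344.04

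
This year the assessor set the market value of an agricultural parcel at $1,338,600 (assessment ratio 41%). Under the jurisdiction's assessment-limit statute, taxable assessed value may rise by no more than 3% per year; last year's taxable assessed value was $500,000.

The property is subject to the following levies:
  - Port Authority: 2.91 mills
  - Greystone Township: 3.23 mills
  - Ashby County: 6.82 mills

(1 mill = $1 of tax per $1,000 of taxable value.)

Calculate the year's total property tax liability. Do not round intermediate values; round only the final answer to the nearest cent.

$6,674.40

Uncapped assessed value = $1,338,600 × 0.41 = $548,826
Cap limit = $500,000 × 1.03 = $515,000
Taxable assessed value = min($548,826, $515,000) = $515,000 (cap binds)
Port Authority: $515,000 × 0.00291 = $1,498.65
Greystone Township: $515,000 × 0.00323 = $1,663.45
Ashby County: $515,000 × 0.00682 = $3,512.3
Total = $6,674.4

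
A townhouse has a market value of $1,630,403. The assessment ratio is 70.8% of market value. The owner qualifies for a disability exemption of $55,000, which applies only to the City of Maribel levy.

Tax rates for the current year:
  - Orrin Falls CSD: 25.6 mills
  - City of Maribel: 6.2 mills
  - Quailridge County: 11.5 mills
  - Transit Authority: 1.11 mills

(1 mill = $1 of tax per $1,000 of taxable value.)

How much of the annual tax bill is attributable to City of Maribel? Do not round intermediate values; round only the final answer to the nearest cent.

Assessed value = $1,630,403 × 0.708 = $1,154,325.324
City of Maribel taxable value = $1,154,325.324 − $55,000 = $1,099,325.324
City of Maribel levy = $1,099,325.324 × 0.0062 = $6,815.8170088

$6,815.82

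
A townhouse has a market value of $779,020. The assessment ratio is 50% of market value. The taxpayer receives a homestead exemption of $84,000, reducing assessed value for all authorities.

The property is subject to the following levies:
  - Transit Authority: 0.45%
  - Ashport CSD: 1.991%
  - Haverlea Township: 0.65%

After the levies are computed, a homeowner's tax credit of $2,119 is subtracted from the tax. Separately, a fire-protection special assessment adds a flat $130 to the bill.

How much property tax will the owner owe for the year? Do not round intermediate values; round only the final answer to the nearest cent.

$7,454.31

Assessed value = $779,020 × 0.5 = $389,510
Taxable value = $389,510 − $84,000 = $305,510
Transit Authority: $305,510 × 0.0045 = $1,374.795
Ashport CSD: $305,510 × 0.01991 = $6,082.7041
Haverlea Township: $305,510 × 0.0065 = $1,985.815
Levies subtotal = $9,443.3141
After credit = $9,443.3141 − $2,119 = $7,324.3141
Total = $7,324.3141 + $130 = $7,454.3141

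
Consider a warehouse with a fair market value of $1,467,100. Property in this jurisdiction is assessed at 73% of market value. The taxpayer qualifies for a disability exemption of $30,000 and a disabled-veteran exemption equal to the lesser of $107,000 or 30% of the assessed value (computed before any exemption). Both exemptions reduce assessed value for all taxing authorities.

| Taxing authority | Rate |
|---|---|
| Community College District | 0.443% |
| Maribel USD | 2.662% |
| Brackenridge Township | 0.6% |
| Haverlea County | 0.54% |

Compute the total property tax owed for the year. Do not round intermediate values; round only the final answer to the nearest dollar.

Assessed value = $1,467,100 × 0.73 = $1,070,983
Disabled-veteran exemption = min($107,000, 30% × $1,070,983) = min($107,000, $321,294.9) = $107,000 (dollar cap binds)
Taxable value = $1,070,983 − $30,000 − $107,000 = $933,983
Community College District: $933,983 × 0.00443 = $4,137.54469
Maribel USD: $933,983 × 0.02662 = $24,862.62746
Brackenridge Township: $933,983 × 0.006 = $5,603.898
Haverlea County: $933,983 × 0.0054 = $5,043.5082
Total = $39,647.57835

$39,648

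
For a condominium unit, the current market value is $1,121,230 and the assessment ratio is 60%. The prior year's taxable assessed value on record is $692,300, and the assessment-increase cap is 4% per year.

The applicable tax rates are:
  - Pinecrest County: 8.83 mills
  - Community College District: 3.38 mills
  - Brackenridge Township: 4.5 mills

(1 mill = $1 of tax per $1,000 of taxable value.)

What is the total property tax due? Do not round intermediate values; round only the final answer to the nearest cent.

$11,241.45

Uncapped assessed value = $1,121,230 × 0.6 = $672,738
Cap limit = $692,300 × 1.04 = $719,992
Taxable assessed value = min($672,738, $719,992) = $672,738 (cap does not bind)
Pinecrest County: $672,738 × 0.00883 = $5,940.27654
Community College District: $672,738 × 0.00338 = $2,273.85444
Brackenridge Township: $672,738 × 0.0045 = $3,027.321
Total = $11,241.45198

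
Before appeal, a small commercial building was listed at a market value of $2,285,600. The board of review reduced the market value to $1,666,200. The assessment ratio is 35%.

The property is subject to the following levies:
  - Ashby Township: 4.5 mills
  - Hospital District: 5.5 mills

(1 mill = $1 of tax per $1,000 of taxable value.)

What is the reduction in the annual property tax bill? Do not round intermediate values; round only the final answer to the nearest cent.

Old assessed value = $2,285,600 × 0.35 = $799,960
New assessed value = $1,666,200 × 0.35 = $583,170
Combined rate = 0.0045 + 0.0055 = 0.01
Old tax = $799,960 × 0.01 = $7,999.6
New tax = $583,170 × 0.01 = $5,831.7
Reduction = $7,999.6 − $5,831.7 = $2,167.9

$2,167.90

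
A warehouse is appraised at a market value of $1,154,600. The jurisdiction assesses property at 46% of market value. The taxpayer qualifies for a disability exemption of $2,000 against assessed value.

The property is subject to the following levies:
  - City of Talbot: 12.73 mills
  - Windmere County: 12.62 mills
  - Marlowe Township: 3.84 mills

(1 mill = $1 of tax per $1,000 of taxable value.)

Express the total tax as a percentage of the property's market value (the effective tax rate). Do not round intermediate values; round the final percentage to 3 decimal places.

Assessed value = $1,154,600 × 0.46 = $531,116
Taxable value = $531,116 − $2,000 = $529,116
City of Talbot: $529,116 × 0.01273 = $6,735.64668
Windmere County: $529,116 × 0.01262 = $6,677.44392
Marlowe Township: $529,116 × 0.00384 = $2,031.80544
Total tax = $15,444.89604
Effective rate = $15,444.89604 ÷ $1,154,600 = 1.338% of market value

1.338%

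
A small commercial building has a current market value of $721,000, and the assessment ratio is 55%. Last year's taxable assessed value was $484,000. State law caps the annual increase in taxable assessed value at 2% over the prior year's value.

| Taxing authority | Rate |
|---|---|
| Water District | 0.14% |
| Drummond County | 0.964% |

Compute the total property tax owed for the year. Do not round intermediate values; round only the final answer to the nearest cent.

Uncapped assessed value = $721,000 × 0.55 = $396,550
Cap limit = $484,000 × 1.02 = $493,680
Taxable assessed value = min($396,550, $493,680) = $396,550 (cap does not bind)
Water District: $396,550 × 0.0014 = $555.17
Drummond County: $396,550 × 0.00964 = $3,822.742
Total = $4,377.912

$4,377.91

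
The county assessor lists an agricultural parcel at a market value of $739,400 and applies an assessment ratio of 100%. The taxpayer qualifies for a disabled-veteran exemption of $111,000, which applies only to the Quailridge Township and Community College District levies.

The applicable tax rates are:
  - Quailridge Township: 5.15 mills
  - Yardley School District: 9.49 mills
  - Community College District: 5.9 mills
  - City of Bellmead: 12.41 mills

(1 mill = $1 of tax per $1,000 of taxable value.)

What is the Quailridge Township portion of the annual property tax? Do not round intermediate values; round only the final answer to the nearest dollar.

Assessed value = $739,400 × 1 = $739,400
Quailridge Township taxable value = $739,400 − $111,000 = $628,400
Quailridge Township levy = $628,400 × 0.00515 = $3,236.26

$3,236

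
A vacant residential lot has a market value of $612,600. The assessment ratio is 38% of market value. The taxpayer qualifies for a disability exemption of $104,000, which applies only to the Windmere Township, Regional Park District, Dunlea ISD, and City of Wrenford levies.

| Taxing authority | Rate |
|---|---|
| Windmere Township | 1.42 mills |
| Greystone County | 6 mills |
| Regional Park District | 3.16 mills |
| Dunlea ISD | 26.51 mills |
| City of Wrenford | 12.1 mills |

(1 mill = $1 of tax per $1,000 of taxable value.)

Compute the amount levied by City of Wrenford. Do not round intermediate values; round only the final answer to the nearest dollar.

$1,558

Assessed value = $612,600 × 0.38 = $232,788
City of Wrenford taxable value = $232,788 − $104,000 = $128,788
City of Wrenford levy = $128,788 × 0.0121 = $1,558.3348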